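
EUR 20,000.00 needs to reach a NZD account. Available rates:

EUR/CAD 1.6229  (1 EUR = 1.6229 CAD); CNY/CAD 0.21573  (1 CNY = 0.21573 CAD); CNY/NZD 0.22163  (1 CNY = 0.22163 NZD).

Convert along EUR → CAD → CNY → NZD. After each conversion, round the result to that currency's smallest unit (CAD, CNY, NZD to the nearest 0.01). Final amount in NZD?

EUR 20,000.00 × 1.6229 = CAD 32,458.00
CAD 32,458.00 ÷ 0.21573 = CNY 150,456.59
CNY 150,456.59 × 0.22163 = NZD 33,345.69

NZD 33,345.69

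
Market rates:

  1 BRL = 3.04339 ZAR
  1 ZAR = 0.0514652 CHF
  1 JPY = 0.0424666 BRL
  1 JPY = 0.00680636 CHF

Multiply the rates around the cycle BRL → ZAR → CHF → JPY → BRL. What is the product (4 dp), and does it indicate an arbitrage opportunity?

0.9772 (arbitrage exists)

Around BRL → ZAR → CHF → JPY → BRL: 1 × 3.04339 × 0.0514652 ÷ 0.00680636 × 0.0424666 = 0.977246
Product < 1; profitable direction is BRL → JPY → CHF → ZAR → BRL.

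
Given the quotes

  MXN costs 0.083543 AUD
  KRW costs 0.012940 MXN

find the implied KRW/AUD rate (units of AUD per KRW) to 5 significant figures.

1 KRW × 0.012940 = 0.01294 MXN
0.01294 MXN × 0.083543 = 0.00108105 AUD

KRW/AUD = 0.0010810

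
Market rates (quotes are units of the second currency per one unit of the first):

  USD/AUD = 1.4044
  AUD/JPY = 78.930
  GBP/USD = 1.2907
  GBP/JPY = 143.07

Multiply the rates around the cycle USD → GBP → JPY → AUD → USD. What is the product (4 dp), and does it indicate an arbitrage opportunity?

Around USD → GBP → JPY → AUD → USD: 1 ÷ 1.2907 × 143.07 ÷ 78.930 ÷ 1.4044 = 0.999978
Product ≈ 1 (deviation 0.002%, within rounding noise).

1.0000 (no arbitrage)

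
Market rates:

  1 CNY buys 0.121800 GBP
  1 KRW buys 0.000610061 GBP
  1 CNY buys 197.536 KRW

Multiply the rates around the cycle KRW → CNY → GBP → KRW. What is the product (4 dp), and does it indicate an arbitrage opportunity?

1.0107 (arbitrage exists)

Around KRW → CNY → GBP → KRW: 1 ÷ 197.536 × 0.121800 ÷ 0.000610061 = 1.010713
Product > 1; profitable direction is KRW → CNY → GBP → KRW.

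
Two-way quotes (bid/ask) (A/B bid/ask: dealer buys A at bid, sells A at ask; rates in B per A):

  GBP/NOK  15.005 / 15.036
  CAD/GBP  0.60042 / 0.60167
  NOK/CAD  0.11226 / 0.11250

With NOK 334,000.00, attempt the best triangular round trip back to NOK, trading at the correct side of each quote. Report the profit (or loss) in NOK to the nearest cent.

Best loop NOK → CAD → GBP → NOK:
NOK 334,000.00 × 0.11226 (sell NOK at bid) = CAD 37,494.84
CAD 37,494.84 × 0.60042 (sell CAD at bid) = GBP 22,512.65
GBP 22,512.65 × 15.005 (sell GBP at bid) = NOK 337,802.34

Net profit: NOK 3,802.34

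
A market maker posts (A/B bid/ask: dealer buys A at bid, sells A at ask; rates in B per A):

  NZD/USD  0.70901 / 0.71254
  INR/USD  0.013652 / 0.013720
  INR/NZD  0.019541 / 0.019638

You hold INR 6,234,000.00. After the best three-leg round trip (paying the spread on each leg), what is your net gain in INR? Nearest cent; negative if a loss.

Best loop INR → NZD → USD → INR:
INR 6,234,000.00 × 0.019541 (sell INR at bid) = NZD 121,818.59
NZD 121,818.59 × 0.70901 (sell NZD at bid) = USD 86,370.60
USD 86,370.60 ÷ 0.013720 (buy INR at ask) = INR 6,295,233.33

Net profit: INR 61,233.33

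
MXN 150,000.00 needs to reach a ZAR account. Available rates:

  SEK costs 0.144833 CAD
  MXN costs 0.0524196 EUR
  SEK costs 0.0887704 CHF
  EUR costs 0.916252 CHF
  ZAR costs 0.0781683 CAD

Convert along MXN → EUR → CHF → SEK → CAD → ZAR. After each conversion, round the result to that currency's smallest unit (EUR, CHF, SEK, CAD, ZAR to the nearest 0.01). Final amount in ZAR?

ZAR 150,372.47

MXN 150,000.00 × 0.0524196 = EUR 7,862.94
EUR 7,862.94 × 0.916252 = CHF 7,204.43
CHF 7,204.43 ÷ 0.0887704 = SEK 81,158.02
SEK 81,158.02 × 0.144833 = CAD 11,754.36
CAD 11,754.36 ÷ 0.0781683 = ZAR 150,372.47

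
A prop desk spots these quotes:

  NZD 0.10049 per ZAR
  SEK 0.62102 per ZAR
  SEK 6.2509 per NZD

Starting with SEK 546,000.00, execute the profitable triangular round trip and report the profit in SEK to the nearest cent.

Profit: SEK 6,271.27

Profitable loop is SEK → ZAR → NZD → SEK:
SEK 546,000.00 ÷ 0.62102 = ZAR 879,198.74
ZAR 879,198.74 × 0.10049 = NZD 88,350.68
NZD 88,350.68 × 6.2509 = SEK 552,271.27
Profit = SEK 552,271.27 − SEK 546,000.00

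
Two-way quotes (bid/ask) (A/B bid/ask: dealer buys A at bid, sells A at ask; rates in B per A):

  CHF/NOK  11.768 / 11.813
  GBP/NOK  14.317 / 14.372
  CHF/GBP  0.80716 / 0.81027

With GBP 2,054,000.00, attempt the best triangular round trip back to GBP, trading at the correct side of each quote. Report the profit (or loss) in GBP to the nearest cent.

Best loop GBP → CHF → NOK → GBP:
GBP 2,054,000.00 ÷ 0.81027 (buy CHF at ask) = CHF 2,534,957.48
CHF 2,534,957.48 × 11.768 (sell CHF at bid) = NOK 29,831,379.66
NOK 29,831,379.66 ÷ 14.372 (buy GBP at ask) = GBP 2,075,659.59

Net profit: GBP 21,659.59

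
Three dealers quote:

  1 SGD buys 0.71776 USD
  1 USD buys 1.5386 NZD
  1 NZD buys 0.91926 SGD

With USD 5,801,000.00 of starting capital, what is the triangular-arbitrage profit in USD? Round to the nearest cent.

Profitable loop is USD → NZD → SGD → USD:
USD 5,801,000.00 × 1.5386 = NZD 8,925,418.60
NZD 8,925,418.60 × 0.91926 = SGD 8,204,780.30
SGD 8,204,780.30 × 0.71776 = USD 5,889,063.11
Profit = USD 5,889,063.11 − USD 5,801,000.00

Profit: USD 88,063.11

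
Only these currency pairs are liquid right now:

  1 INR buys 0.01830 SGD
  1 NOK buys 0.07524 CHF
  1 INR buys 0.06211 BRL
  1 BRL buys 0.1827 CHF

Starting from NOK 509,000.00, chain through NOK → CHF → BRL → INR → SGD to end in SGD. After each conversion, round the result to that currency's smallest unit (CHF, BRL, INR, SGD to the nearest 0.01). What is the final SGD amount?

SGD 61,761.46

NOK 509,000.00 × 0.07524 = CHF 38,297.16
CHF 38,297.16 ÷ 0.1827 = BRL 209,617.73
BRL 209,617.73 ÷ 0.06211 = INR 3,374,943.33
INR 3,374,943.33 × 0.01830 = SGD 61,761.46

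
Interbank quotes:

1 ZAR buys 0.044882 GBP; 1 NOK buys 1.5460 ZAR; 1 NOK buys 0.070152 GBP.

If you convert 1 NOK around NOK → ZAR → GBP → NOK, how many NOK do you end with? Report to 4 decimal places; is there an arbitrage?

0.9891 (arbitrage exists)

Around NOK → ZAR → GBP → NOK: 1 × 1.5460 × 0.044882 ÷ 0.070152 = 0.989103
Product < 1; profitable direction is NOK → GBP → ZAR → NOK.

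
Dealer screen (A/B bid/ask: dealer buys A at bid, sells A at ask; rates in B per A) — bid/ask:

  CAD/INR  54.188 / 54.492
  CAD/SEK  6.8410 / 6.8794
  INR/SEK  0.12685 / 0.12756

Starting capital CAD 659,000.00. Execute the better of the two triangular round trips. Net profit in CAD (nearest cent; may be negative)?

Best loop CAD → INR → SEK → CAD:
CAD 659,000.00 × 54.188 (sell CAD at bid) = INR 35,709,892.00
INR 35,709,892.00 × 0.12685 (sell INR at bid) = SEK 4,529,799.80
SEK 4,529,799.80 ÷ 6.8794 (buy CAD at ask) = CAD 658,458.56

Net result: CAD -541.44 (no profitable arbitrage after spreads)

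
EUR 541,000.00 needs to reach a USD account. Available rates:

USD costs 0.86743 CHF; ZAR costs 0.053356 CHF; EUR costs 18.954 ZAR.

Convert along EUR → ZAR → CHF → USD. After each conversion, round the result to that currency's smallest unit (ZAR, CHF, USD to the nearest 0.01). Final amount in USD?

USD 630,735.06

EUR 541,000.00 × 18.954 = ZAR 10,254,114.00
ZAR 10,254,114.00 × 0.053356 = CHF 547,118.51
CHF 547,118.51 ÷ 0.86743 = USD 630,735.06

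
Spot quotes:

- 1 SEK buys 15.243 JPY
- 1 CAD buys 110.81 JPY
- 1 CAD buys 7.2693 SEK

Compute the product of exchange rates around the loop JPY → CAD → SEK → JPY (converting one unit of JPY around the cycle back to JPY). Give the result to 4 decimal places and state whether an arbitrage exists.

1.0000 (no arbitrage)

Around JPY → CAD → SEK → JPY: 1 ÷ 110.81 × 7.2693 × 15.243 = 0.999963
Product ≈ 1 (deviation 0.004%, within rounding noise).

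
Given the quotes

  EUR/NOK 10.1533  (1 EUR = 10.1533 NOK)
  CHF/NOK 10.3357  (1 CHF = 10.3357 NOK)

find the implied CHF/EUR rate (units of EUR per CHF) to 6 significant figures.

1 CHF × 10.3357 = 10.3357 NOK
10.3357 NOK ÷ 10.1533 = 1.01796 EUR

CHF/EUR = 1.01796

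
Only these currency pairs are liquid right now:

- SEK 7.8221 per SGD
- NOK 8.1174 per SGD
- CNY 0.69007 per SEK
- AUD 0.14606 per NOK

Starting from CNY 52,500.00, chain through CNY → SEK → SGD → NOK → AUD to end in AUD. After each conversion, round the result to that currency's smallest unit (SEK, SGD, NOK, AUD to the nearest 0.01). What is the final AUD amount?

AUD 11,531.64

CNY 52,500.00 ÷ 0.69007 = SEK 76,079.24
SEK 76,079.24 ÷ 7.8221 = SGD 9,726.19
SGD 9,726.19 × 8.1174 = NOK 78,951.37
NOK 78,951.37 × 0.14606 = AUD 11,531.64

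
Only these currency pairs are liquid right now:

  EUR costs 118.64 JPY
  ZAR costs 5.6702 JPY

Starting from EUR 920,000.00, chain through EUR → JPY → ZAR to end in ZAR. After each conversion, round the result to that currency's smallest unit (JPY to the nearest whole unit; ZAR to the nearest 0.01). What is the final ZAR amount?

ZAR 19,249,550.28

EUR 920,000.00 × 118.64 = JPY 109,148,800
JPY 109,148,800 ÷ 5.6702 = ZAR 19,249,550.28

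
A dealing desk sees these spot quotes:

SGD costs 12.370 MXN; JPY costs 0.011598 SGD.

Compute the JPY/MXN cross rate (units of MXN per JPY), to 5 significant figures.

1 JPY × 0.011598 = 0.011598 SGD
0.011598 SGD × 12.370 = 0.143467 MXN

JPY/MXN = 0.14347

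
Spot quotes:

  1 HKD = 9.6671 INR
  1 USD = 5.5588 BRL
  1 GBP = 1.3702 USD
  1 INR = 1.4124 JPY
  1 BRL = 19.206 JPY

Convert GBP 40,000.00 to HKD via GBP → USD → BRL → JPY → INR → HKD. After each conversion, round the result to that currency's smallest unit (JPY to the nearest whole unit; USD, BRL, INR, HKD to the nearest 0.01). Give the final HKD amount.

HKD 428,556.43

GBP 40,000.00 × 1.3702 = USD 54,808.00
USD 54,808.00 × 5.5588 = BRL 304,666.71
BRL 304,666.71 × 19.206 = JPY 5,851,429
JPY 5,851,429 ÷ 1.4124 = INR 4,142,897.90
INR 4,142,897.90 ÷ 9.6671 = HKD 428,556.43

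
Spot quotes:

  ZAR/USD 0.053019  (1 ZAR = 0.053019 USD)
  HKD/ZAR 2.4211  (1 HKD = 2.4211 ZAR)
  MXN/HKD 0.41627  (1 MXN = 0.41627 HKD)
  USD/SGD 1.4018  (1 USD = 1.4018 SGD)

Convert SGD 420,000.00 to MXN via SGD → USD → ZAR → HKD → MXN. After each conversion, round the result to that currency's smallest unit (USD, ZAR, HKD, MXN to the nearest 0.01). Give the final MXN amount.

MXN 5,607,171.76

SGD 420,000.00 ÷ 1.4018 = USD 299,614.78
USD 299,614.78 ÷ 0.053019 = ZAR 5,651,083.20
ZAR 5,651,083.20 ÷ 2.4211 = HKD 2,334,097.39
HKD 2,334,097.39 ÷ 0.41627 = MXN 5,607,171.76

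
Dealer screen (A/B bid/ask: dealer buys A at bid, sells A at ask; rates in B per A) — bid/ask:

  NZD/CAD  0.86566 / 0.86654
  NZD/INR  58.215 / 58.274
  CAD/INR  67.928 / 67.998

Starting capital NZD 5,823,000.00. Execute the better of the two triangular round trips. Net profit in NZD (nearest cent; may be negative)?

Net profit: NZD 52,815.34

Best loop NZD → CAD → INR → NZD:
NZD 5,823,000.00 × 0.86566 (sell NZD at bid) = CAD 5,040,738.18
CAD 5,040,738.18 × 67.928 (sell CAD at bid) = INR 342,407,263.09
INR 342,407,263.09 ÷ 58.274 (buy NZD at ask) = NZD 5,875,815.34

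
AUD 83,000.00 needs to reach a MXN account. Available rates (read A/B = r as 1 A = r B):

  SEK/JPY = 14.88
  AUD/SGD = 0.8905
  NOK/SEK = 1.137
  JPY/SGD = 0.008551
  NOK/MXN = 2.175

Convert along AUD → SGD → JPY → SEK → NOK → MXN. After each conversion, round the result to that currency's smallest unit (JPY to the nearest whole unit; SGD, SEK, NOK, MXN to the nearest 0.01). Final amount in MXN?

AUD 83,000.00 × 0.8905 = SGD 73,911.50
SGD 73,911.50 ÷ 0.008551 = JPY 8,643,609
JPY 8,643,609 ÷ 14.88 = SEK 580,887.70
SEK 580,887.70 ÷ 1.137 = NOK 510,895.07
NOK 510,895.07 × 2.175 = MXN 1,111,196.78

MXN 1,111,196.78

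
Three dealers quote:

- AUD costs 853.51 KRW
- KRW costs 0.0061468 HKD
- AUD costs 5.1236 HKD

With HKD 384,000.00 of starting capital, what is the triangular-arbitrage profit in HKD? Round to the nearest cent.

Profitable loop is HKD → AUD → KRW → HKD:
HKD 384,000.00 ÷ 5.1236 = AUD 74,947.30
AUD 74,947.30 × 853.51 = KRW 63,968,272
KRW 63,968,272 × 0.0061468 = HKD 393,200.18
Profit = HKD 393,200.18 − HKD 384,000.00

Profit: HKD 9,200.18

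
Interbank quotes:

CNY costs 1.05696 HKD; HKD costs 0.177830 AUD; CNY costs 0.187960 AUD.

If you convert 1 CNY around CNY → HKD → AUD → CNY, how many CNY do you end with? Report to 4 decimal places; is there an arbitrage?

Around CNY → HKD → AUD → CNY: 1 × 1.05696 × 0.177830 ÷ 0.187960 = 0.999996
Product ≈ 1 (deviation 0.000%, within rounding noise).

1.0000 (no arbitrage)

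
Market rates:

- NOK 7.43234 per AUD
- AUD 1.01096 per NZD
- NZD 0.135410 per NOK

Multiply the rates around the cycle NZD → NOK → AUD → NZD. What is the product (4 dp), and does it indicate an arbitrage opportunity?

Around NZD → NOK → AUD → NZD: 1 ÷ 0.135410 ÷ 7.43234 ÷ 1.01096 = 0.982856
Product < 1; profitable direction is NZD → AUD → NOK → NZD.

0.9829 (arbitrage exists)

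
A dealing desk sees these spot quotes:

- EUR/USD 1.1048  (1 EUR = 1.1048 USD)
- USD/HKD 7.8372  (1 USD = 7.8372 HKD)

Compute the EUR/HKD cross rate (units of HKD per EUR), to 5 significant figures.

EUR/HKD = 8.6585

1 EUR × 1.1048 = 1.1048 USD
1.1048 USD × 7.8372 = 8.65854 HKD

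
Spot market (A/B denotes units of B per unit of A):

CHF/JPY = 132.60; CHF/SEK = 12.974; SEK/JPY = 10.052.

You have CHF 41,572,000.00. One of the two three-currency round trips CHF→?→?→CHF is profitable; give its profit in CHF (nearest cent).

Profitable loop is CHF → JPY → SEK → CHF:
CHF 41,572,000.00 × 132.60 = JPY 5,512,447,200
JPY 5,512,447,200 ÷ 10.052 = SEK 548,393,076.00
SEK 548,393,076.00 ÷ 12.974 = CHF 42,268,620.01
Profit = CHF 42,268,620.01 − CHF 41,572,000.00

Profit: CHF 696,620.01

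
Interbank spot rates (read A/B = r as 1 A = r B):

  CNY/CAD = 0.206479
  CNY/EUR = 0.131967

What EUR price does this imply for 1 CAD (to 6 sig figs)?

CAD/EUR = 0.639130

1 CAD ÷ 0.206479 = 4.84311 CNY
4.84311 CNY × 0.131967 = 0.63913 EUR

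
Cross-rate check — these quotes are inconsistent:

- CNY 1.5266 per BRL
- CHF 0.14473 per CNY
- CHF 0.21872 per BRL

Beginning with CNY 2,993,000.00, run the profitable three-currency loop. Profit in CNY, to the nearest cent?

Profitable loop is CNY → CHF → BRL → CNY:
CNY 2,993,000.00 × 0.14473 = CHF 433,176.89
CHF 433,176.89 ÷ 0.21872 = BRL 1,980,508.82
BRL 1,980,508.82 × 1.5266 = CNY 3,023,444.77
Profit = CNY 3,023,444.77 − CNY 2,993,000.00

Profit: CNY 30,444.77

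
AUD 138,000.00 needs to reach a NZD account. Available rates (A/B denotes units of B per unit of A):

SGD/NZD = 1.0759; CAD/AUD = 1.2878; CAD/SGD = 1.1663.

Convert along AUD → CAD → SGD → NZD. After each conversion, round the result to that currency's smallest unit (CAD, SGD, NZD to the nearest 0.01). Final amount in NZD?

AUD 138,000.00 ÷ 1.2878 = CAD 107,159.50
CAD 107,159.50 × 1.1663 = SGD 124,980.12
SGD 124,980.12 × 1.0759 = NZD 134,466.11

NZD 134,466.11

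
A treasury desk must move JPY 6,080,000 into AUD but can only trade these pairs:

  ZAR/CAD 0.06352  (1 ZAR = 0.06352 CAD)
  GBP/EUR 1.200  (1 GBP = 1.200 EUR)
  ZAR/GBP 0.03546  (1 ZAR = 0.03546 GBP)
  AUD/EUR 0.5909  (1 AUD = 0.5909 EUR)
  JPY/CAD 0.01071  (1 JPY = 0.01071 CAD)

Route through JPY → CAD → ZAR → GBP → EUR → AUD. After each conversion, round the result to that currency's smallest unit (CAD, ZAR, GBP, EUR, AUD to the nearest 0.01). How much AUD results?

AUD 73,822.46

JPY 6,080,000 × 0.01071 = CAD 65,116.80
CAD 65,116.80 ÷ 0.06352 = ZAR 1,025,138.54
ZAR 1,025,138.54 × 0.03546 = GBP 36,351.41
GBP 36,351.41 × 1.200 = EUR 43,621.69
EUR 43,621.69 ÷ 0.5909 = AUD 73,822.46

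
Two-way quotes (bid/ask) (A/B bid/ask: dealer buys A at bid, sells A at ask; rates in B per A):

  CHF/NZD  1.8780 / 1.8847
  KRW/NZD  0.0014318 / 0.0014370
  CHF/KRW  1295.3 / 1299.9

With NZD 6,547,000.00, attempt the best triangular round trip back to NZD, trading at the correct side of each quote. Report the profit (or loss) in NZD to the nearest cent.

Net profit: NZD 35,202.16

Best loop NZD → KRW → CHF → NZD:
NZD 6,547,000.00 ÷ 0.0014370 (buy KRW at ask) = KRW 4,556,019,485
KRW 4,556,019,485 ÷ 1299.9 (buy CHF at ask) = CHF 3,504,899.98
CHF 3,504,899.98 × 1.8780 (sell CHF at bid) = NZD 6,582,202.16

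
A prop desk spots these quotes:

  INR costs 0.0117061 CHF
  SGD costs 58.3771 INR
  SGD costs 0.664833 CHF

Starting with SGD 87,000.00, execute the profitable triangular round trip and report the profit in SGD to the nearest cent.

Profitable loop is SGD → INR → CHF → SGD:
SGD 87,000.00 × 58.3771 = INR 5,078,807.70
INR 5,078,807.70 × 0.0117061 = CHF 59,453.03
CHF 59,453.03 ÷ 0.664833 = SGD 89,425.51
Profit = SGD 89,425.51 − SGD 87,000.00

Profit: SGD 2,425.51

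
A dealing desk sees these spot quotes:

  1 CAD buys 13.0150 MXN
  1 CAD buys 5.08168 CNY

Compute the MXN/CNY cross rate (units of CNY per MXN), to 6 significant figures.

MXN/CNY = 0.390448

1 MXN ÷ 13.0150 = 0.0768344 CAD
0.0768344 CAD × 5.08168 = 0.390448 CNY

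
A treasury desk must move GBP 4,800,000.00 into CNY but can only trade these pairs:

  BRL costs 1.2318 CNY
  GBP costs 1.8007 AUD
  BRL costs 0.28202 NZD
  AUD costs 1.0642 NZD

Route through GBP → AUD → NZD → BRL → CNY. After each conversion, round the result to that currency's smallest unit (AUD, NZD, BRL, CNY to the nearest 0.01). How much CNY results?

CNY 40,175,949.36

GBP 4,800,000.00 × 1.8007 = AUD 8,643,360.00
AUD 8,643,360.00 × 1.0642 = NZD 9,198,263.71
NZD 9,198,263.71 ÷ 0.28202 = BRL 32,615,643.25
BRL 32,615,643.25 × 1.2318 = CNY 40,175,949.36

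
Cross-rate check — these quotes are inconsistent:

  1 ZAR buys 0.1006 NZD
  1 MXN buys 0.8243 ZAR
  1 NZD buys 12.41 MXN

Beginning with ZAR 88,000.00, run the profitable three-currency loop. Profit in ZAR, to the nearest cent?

Profitable loop is ZAR → NZD → MXN → ZAR:
ZAR 88,000.00 × 0.1006 = NZD 8,852.80
NZD 8,852.80 × 12.41 = MXN 109,863.25
MXN 109,863.25 × 0.8243 = ZAR 90,560.28
Profit = ZAR 90,560.28 − ZAR 88,000.00

Profit: ZAR 2,560.28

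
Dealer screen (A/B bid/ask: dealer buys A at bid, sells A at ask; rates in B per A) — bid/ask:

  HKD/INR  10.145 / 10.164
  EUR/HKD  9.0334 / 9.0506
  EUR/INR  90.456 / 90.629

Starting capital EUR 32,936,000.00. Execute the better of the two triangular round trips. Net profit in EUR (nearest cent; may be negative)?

Net profit: EUR 368,809.86

Best loop EUR → HKD → INR → EUR:
EUR 32,936,000.00 × 9.0334 (sell EUR at bid) = HKD 297,524,062.40
HKD 297,524,062.40 × 10.145 (sell HKD at bid) = INR 3,018,381,613.05
INR 3,018,381,613.05 ÷ 90.629 (buy EUR at ask) = EUR 33,304,809.86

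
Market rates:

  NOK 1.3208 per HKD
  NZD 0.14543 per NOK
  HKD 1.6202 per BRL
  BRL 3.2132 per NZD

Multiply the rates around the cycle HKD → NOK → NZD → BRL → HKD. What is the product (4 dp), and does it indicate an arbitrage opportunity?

1.0000 (no arbitrage)

Around HKD → NOK → NZD → BRL → HKD: 1 × 1.3208 × 0.14543 × 3.2132 × 1.6202 = 0.999994
Product ≈ 1 (deviation 0.001%, within rounding noise).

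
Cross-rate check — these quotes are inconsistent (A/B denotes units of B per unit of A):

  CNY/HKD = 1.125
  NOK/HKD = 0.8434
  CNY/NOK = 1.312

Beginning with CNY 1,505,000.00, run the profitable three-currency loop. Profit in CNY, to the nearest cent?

Profitable loop is CNY → HKD → NOK → CNY:
CNY 1,505,000.00 × 1.125 = HKD 1,693,125.00
HKD 1,693,125.00 ÷ 0.8434 = NOK 2,007,499.41
NOK 2,007,499.41 ÷ 1.312 = CNY 1,530,106.26
Profit = CNY 1,530,106.26 − CNY 1,505,000.00

Profit: CNY 25,106.26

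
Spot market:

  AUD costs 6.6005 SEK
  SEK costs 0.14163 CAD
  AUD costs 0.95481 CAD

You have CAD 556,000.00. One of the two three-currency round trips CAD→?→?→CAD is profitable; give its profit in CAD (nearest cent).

Profit: CAD 11,884.04

Profitable loop is CAD → SEK → AUD → CAD:
CAD 556,000.00 ÷ 0.14163 = SEK 3,925,721.95
SEK 3,925,721.95 ÷ 6.6005 = AUD 594,761.30
AUD 594,761.30 × 0.95481 = CAD 567,884.04
Profit = CAD 567,884.04 − CAD 556,000.00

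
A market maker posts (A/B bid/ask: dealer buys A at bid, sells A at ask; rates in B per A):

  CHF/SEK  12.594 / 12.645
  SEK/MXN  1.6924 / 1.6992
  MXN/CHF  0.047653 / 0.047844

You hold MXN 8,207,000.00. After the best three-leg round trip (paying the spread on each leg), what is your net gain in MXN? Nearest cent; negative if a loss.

Best loop MXN → CHF → SEK → MXN:
MXN 8,207,000.00 × 0.047653 (sell MXN at bid) = CHF 391,088.17
CHF 391,088.17 × 12.594 (sell CHF at bid) = SEK 4,925,364.43
SEK 4,925,364.43 × 1.6924 (sell SEK at bid) = MXN 8,335,686.75

Net profit: MXN 128,686.75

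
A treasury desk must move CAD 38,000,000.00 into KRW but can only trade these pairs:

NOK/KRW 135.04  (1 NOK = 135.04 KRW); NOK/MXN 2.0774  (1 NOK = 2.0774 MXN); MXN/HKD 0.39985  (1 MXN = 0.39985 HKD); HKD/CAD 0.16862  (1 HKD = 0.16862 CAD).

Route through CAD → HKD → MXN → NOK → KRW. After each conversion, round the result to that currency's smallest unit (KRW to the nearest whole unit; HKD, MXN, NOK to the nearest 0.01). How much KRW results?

CAD 38,000,000.00 ÷ 0.16862 = HKD 225,358,794.92
HKD 225,358,794.92 ÷ 0.39985 = MXN 563,608,340.43
MXN 563,608,340.43 ÷ 2.0774 = NOK 271,304,679.13
NOK 271,304,679.13 × 135.04 = KRW 36,636,983,870

KRW 36,636,983,870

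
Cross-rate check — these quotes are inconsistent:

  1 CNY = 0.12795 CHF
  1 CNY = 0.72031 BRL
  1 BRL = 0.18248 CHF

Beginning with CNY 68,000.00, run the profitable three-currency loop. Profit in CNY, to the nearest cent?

Profitable loop is CNY → BRL → CHF → CNY:
CNY 68,000.00 × 0.72031 = BRL 48,981.08
BRL 48,981.08 × 0.18248 = CHF 8,938.07
CHF 8,938.07 ÷ 0.12795 = CNY 69,855.94
Profit = CNY 69,855.94 − CNY 68,000.00

Profit: CNY 1,855.94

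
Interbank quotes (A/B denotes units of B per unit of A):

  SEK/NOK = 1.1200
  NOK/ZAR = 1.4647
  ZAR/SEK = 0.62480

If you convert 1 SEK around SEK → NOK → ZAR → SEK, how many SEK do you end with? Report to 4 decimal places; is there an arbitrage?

1.0250 (arbitrage exists)

Around SEK → NOK → ZAR → SEK: 1 × 1.1200 × 1.4647 × 0.62480 = 1.024962
Product > 1; profitable direction is SEK → NOK → ZAR → SEK.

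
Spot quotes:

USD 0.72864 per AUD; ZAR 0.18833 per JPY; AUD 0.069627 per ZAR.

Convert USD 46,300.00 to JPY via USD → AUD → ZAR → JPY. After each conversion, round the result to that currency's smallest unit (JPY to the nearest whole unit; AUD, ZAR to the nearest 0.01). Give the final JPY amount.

USD 46,300.00 ÷ 0.72864 = AUD 63,543.04
AUD 63,543.04 ÷ 0.069627 = ZAR 912,620.68
ZAR 912,620.68 ÷ 0.18833 = JPY 4,845,859

JPY 4,845,859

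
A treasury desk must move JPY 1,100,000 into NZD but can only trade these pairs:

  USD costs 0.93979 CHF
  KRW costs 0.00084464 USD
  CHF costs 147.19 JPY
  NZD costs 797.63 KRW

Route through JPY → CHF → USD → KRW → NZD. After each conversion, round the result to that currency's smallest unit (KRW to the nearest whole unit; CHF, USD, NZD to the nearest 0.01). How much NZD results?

JPY 1,100,000 ÷ 147.19 = CHF 7,473.33
CHF 7,473.33 ÷ 0.93979 = USD 7,952.13
USD 7,952.13 ÷ 0.00084464 = KRW 9,414,816
KRW 9,414,816 ÷ 797.63 = NZD 11,803.49

NZD 11,803.49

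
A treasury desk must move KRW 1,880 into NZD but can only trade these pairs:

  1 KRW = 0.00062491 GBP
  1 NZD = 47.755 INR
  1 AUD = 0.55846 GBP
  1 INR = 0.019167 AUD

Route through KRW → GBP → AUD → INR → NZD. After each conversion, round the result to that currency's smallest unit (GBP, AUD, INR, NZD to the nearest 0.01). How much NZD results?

NZD 2.29

KRW 1,880 × 0.00062491 = GBP 1.17
GBP 1.17 ÷ 0.55846 = AUD 2.10
AUD 2.10 ÷ 0.019167 = INR 109.56
INR 109.56 ÷ 47.755 = NZD 2.29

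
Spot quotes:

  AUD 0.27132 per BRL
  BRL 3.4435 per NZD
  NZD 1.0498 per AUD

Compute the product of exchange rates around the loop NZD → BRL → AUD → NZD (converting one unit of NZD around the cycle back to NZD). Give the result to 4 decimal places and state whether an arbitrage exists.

Around NZD → BRL → AUD → NZD: 1 × 3.4435 × 0.27132 × 1.0498 = 0.980818
Product < 1; profitable direction is NZD → AUD → BRL → NZD.

0.9808 (arbitrage exists)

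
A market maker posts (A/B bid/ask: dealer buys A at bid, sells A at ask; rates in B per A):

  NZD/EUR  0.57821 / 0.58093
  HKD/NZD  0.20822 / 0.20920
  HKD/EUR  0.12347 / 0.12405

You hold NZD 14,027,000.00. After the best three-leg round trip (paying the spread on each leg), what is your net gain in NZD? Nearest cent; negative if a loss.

Best loop NZD → HKD → EUR → NZD:
NZD 14,027,000.00 ÷ 0.20920 (buy HKD at ask) = HKD 67,050,669.22
HKD 67,050,669.22 × 0.12347 (sell HKD at bid) = EUR 8,278,746.13
EUR 8,278,746.13 ÷ 0.58093 (buy NZD at ask) = NZD 14,250,849.72

Net profit: NZD 223,849.72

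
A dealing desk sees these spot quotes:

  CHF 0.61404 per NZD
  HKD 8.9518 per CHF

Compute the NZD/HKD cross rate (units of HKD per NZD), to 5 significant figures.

NZD/HKD = 5.4968

1 NZD × 0.61404 = 0.61404 CHF
0.61404 CHF × 8.9518 = 5.49676 HKD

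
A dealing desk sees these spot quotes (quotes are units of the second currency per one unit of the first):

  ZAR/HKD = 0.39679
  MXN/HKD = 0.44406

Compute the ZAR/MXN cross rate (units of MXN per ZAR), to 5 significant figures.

1 ZAR × 0.39679 = 0.39679 HKD
0.39679 HKD ÷ 0.44406 = 0.89355 MXN

ZAR/MXN = 0.89355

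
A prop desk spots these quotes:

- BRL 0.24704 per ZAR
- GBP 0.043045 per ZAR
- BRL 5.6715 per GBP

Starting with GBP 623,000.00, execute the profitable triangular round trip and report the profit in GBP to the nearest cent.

Profitable loop is GBP → ZAR → BRL → GBP:
GBP 623,000.00 ÷ 0.043045 = ZAR 14,473,225.69
ZAR 14,473,225.69 × 0.24704 = BRL 3,575,465.68
BRL 3,575,465.68 ÷ 5.6715 = GBP 630,426.81
Profit = GBP 630,426.81 − GBP 623,000.00

Profit: GBP 7,426.81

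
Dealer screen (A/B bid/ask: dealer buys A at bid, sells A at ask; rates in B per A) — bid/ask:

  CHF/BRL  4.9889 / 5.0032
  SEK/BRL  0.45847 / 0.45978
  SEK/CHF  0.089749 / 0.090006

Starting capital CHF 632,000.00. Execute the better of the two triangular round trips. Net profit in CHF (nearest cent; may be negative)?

Best loop CHF → SEK → BRL → CHF:
CHF 632,000.00 ÷ 0.090006 (buy SEK at ask) = SEK 7,021,754.11
SEK 7,021,754.11 × 0.45847 (sell SEK at bid) = BRL 3,219,263.60
BRL 3,219,263.60 ÷ 5.0032 (buy CHF at ask) = CHF 643,440.92

Net profit: CHF 11,440.92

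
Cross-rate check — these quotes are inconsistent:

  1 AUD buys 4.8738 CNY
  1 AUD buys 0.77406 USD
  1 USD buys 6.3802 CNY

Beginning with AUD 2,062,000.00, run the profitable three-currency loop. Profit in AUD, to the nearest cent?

Profit: AUD 27,439.86

Profitable loop is AUD → USD → CNY → AUD:
AUD 2,062,000.00 × 0.77406 = USD 1,596,111.72
USD 1,596,111.72 × 6.3802 = CNY 10,183,512.00
CNY 10,183,512.00 ÷ 4.8738 = AUD 2,089,439.86
Profit = AUD 2,089,439.86 − AUD 2,062,000.00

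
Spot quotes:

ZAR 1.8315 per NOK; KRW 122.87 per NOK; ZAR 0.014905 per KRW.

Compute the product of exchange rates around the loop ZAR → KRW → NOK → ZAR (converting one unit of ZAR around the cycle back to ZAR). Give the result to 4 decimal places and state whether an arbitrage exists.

Around ZAR → KRW → NOK → ZAR: 1 ÷ 0.014905 ÷ 122.87 × 1.8315 = 1.000067
Product ≈ 1 (deviation 0.007%, within rounding noise).

1.0001 (no arbitrage)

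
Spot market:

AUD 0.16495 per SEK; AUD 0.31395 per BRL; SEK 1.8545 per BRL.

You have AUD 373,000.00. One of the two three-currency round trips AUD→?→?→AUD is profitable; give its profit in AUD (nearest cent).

Profit: AUD 9,816.07

Profitable loop is AUD → SEK → BRL → AUD:
AUD 373,000.00 ÷ 0.16495 = SEK 2,261,291.30
SEK 2,261,291.30 ÷ 1.8545 = BRL 1,219,353.63
BRL 1,219,353.63 × 0.31395 = AUD 382,816.07
Profit = AUD 382,816.07 − AUD 373,000.00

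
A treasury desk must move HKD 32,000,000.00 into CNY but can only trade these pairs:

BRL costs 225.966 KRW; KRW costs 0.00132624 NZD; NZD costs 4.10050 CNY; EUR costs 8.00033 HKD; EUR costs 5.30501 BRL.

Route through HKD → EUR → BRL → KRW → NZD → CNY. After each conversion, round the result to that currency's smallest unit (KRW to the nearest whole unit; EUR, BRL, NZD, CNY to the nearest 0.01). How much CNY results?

HKD 32,000,000.00 ÷ 8.00033 = EUR 3,999,835.01
EUR 3,999,835.01 × 5.30501 = BRL 21,219,164.73
BRL 21,219,164.73 × 225.966 = KRW 4,794,809,777
KRW 4,794,809,777 × 0.00132624 = NZD 6,359,068.52
NZD 6,359,068.52 × 4.10050 = CNY 26,075,360.47

CNY 26,075,360.47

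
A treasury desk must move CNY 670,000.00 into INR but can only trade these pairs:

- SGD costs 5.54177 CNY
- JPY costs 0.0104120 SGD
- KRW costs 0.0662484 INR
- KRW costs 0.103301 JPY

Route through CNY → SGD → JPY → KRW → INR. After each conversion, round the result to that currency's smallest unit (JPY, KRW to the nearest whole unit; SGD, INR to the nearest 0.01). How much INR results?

CNY 670,000.00 ÷ 5.54177 = SGD 120,900.00
SGD 120,900.00 ÷ 0.0104120 = JPY 11,611,602
JPY 11,611,602 ÷ 0.103301 = KRW 112,405,514
KRW 112,405,514 × 0.0662484 = INR 7,446,685.45

INR 7,446,685.45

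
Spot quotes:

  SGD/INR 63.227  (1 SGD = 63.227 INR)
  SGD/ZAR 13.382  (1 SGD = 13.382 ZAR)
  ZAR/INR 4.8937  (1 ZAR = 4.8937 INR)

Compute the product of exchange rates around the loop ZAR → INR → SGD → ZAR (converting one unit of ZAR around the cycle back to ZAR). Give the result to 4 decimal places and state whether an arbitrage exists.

1.0358 (arbitrage exists)

Around ZAR → INR → SGD → ZAR: 1 × 4.8937 ÷ 63.227 × 13.382 = 1.035752
Product > 1; profitable direction is ZAR → INR → SGD → ZAR.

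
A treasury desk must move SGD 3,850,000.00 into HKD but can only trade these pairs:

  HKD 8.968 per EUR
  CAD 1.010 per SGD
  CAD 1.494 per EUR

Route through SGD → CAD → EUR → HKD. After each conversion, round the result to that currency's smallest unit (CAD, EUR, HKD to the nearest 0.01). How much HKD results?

SGD 3,850,000.00 × 1.010 = CAD 3,888,500.00
CAD 3,888,500.00 ÷ 1.494 = EUR 2,602,744.31
EUR 2,602,744.31 × 8.968 = HKD 23,341,410.97

HKD 23,341,410.97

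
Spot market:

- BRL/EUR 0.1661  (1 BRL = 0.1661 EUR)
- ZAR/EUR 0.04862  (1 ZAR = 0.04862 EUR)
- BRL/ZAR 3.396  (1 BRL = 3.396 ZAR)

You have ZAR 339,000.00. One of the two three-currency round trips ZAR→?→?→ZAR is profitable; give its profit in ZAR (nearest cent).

Profitable loop is ZAR → BRL → EUR → ZAR:
ZAR 339,000.00 ÷ 3.396 = BRL 99,823.32
BRL 99,823.32 × 0.1661 = EUR 16,580.65
EUR 16,580.65 ÷ 0.04862 = ZAR 341,025.37
Profit = ZAR 341,025.37 − ZAR 339,000.00

Profit: ZAR 2,025.37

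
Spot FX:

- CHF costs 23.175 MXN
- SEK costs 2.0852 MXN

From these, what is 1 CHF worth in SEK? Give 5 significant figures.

1 CHF × 23.175 = 23.175 MXN
23.175 MXN ÷ 2.0852 = 11.114 SEK

CHF/SEK = 11.114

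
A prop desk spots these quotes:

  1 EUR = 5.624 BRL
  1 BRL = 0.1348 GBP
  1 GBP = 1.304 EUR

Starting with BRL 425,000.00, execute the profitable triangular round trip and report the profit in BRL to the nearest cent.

Profitable loop is BRL → EUR → GBP → BRL:
BRL 425,000.00 ÷ 5.624 = EUR 75,568.99
EUR 75,568.99 ÷ 1.304 = GBP 57,951.68
GBP 57,951.68 ÷ 0.1348 = BRL 429,908.60
Profit = BRL 429,908.60 − BRL 425,000.00

Profit: BRL 4,908.60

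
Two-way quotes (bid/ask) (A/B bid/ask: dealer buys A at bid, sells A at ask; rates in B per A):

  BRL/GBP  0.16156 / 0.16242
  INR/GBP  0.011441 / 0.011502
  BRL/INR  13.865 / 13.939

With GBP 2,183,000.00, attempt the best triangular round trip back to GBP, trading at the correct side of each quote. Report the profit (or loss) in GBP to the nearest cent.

Best loop GBP → INR → BRL → GBP:
GBP 2,183,000.00 ÷ 0.011502 (buy INR at ask) = INR 189,793,079.46
INR 189,793,079.46 ÷ 13.939 (buy BRL at ask) = BRL 13,615,975.28
BRL 13,615,975.28 × 0.16156 (sell BRL at bid) = GBP 2,199,796.97

Net profit: GBP 16,796.97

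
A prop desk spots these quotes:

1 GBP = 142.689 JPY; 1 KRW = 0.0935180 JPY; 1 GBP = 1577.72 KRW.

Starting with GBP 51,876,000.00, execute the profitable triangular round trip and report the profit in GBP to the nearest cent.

Profitable loop is GBP → KRW → JPY → GBP:
GBP 51,876,000.00 × 1577.72 = KRW 81,845,802,720
KRW 81,845,802,720 × 0.0935180 = JPY 7,654,055,779
JPY 7,654,055,779 ÷ 142.689 = GBP 53,641,526.53
Profit = GBP 53,641,526.53 − GBP 51,876,000.00

Profit: GBP 1,765,526.53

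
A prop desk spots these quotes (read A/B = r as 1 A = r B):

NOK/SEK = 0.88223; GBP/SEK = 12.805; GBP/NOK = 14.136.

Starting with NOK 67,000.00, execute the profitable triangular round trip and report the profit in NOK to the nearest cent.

Profitable loop is NOK → GBP → SEK → NOK:
NOK 67,000.00 ÷ 14.136 = GBP 4,739.67
GBP 4,739.67 × 12.805 = SEK 60,691.50
SEK 60,691.50 ÷ 0.88223 = NOK 68,793.28
Profit = NOK 68,793.28 − NOK 67,000.00

Profit: NOK 1,793.28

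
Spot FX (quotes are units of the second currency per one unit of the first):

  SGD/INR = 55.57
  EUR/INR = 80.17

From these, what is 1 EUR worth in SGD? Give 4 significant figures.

1 EUR × 80.17 = 80.17 INR
80.17 INR ÷ 55.57 = 1.44268 SGD

EUR/SGD = 1.443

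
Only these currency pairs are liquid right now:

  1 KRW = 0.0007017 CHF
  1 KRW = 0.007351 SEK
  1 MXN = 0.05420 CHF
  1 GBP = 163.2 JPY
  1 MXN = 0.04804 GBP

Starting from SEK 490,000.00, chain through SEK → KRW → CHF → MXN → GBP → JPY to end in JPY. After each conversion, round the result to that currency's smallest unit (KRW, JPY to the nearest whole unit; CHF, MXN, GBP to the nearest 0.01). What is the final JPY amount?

SEK 490,000.00 ÷ 0.007351 = KRW 66,657,598
KRW 66,657,598 × 0.0007017 = CHF 46,773.64
CHF 46,773.64 ÷ 0.05420 = MXN 862,982.29
MXN 862,982.29 × 0.04804 = GBP 41,457.67
GBP 41,457.67 × 163.2 = JPY 6,765,892

JPY 6,765,892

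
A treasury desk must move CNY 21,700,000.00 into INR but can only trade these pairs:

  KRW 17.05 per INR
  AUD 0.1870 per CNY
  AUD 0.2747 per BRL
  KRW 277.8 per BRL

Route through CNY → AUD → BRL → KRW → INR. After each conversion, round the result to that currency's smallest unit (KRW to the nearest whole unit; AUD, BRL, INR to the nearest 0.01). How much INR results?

INR 240,685,839.00

CNY 21,700,000.00 × 0.1870 = AUD 4,057,900.00
AUD 4,057,900.00 ÷ 0.2747 = BRL 14,772,115.03
BRL 14,772,115.03 × 277.8 = KRW 4,103,693,555
KRW 4,103,693,555 ÷ 17.05 = INR 240,685,839.00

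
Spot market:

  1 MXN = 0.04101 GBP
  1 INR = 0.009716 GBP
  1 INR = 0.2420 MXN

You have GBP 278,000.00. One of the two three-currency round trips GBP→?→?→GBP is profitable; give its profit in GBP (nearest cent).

Profit: GBP 5,963.44

Profitable loop is GBP → INR → MXN → GBP:
GBP 278,000.00 ÷ 0.009716 = INR 28,612,597.78
INR 28,612,597.78 × 0.2420 = MXN 6,924,248.66
MXN 6,924,248.66 × 0.04101 = GBP 283,963.44
Profit = GBP 283,963.44 − GBP 278,000.00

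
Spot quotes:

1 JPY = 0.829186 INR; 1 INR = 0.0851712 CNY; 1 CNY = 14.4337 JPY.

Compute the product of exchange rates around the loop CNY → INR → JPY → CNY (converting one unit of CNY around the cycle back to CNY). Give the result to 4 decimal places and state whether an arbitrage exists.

0.9810 (arbitrage exists)

Around CNY → INR → JPY → CNY: 1 ÷ 0.0851712 ÷ 0.829186 ÷ 14.4337 = 0.981019
Product < 1; profitable direction is CNY → JPY → INR → CNY.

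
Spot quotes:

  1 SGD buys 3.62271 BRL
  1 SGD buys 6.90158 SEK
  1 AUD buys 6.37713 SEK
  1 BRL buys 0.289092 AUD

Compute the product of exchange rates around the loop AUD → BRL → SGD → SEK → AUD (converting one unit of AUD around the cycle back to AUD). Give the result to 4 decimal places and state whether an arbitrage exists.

1.0334 (arbitrage exists)

Around AUD → BRL → SGD → SEK → AUD: 1 ÷ 0.289092 ÷ 3.62271 × 6.90158 ÷ 6.37713 = 1.033365
Product > 1; profitable direction is AUD → BRL → SGD → SEK → AUD.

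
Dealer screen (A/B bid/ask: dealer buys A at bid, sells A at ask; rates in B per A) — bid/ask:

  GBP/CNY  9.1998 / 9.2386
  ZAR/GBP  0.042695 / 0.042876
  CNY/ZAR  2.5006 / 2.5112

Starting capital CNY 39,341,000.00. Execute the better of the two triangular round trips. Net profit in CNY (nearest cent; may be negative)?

Best loop CNY → GBP → ZAR → CNY:
CNY 39,341,000.00 ÷ 9.2386 (buy GBP at ask) = GBP 4,258,329.18
GBP 4,258,329.18 ÷ 0.042876 (buy ZAR at ask) = ZAR 99,317,314.68
ZAR 99,317,314.68 ÷ 2.5112 (buy CNY at ask) = CNY 39,549,743.02

Net profit: CNY 208,743.02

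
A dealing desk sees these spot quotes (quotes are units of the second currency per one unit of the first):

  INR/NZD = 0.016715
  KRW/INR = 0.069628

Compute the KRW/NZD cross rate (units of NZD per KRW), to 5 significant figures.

KRW/NZD = 0.0011638

1 KRW × 0.069628 = 0.069628 INR
0.069628 INR × 0.016715 = 0.00116383 NZD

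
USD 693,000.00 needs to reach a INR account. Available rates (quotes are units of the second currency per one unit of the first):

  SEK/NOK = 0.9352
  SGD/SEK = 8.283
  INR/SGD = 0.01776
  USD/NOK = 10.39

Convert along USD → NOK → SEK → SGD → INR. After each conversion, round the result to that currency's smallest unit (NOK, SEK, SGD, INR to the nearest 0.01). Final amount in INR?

INR 52,337,582.77

USD 693,000.00 × 10.39 = NOK 7,200,270.00
NOK 7,200,270.00 ÷ 0.9352 = SEK 7,699,176.65
SEK 7,699,176.65 ÷ 8.283 = SGD 929,515.47
SGD 929,515.47 ÷ 0.01776 = INR 52,337,582.77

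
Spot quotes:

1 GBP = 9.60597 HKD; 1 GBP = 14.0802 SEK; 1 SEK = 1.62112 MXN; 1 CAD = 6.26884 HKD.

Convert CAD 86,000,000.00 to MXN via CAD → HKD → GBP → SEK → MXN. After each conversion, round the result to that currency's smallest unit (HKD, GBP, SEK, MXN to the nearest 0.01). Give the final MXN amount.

MXN 1,281,056,835.79

CAD 86,000,000.00 × 6.26884 = HKD 539,120,240.00
HKD 539,120,240.00 ÷ 9.60597 = GBP 56,123,456.56
GBP 56,123,456.56 × 14.0802 = SEK 790,229,493.06
SEK 790,229,493.06 × 1.62112 = MXN 1,281,056,835.79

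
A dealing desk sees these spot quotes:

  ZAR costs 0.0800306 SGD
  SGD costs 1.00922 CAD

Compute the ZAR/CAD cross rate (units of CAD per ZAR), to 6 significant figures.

1 ZAR × 0.0800306 = 0.0800306 SGD
0.0800306 SGD × 1.00922 = 0.0807685 CAD

ZAR/CAD = 0.0807685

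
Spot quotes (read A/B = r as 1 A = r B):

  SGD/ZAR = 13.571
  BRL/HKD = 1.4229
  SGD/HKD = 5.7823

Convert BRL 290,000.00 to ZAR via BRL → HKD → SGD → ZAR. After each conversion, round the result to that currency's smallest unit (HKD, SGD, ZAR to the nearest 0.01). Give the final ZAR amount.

ZAR 968,464.29

BRL 290,000.00 × 1.4229 = HKD 412,641.00
HKD 412,641.00 ÷ 5.7823 = SGD 71,362.78
SGD 71,362.78 × 13.571 = ZAR 968,464.29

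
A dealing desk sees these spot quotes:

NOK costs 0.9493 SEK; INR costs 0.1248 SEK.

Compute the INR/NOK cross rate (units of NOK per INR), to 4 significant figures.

INR/NOK = 0.1315

1 INR × 0.1248 = 0.1248 SEK
0.1248 SEK ÷ 0.9493 = 0.131465 NOK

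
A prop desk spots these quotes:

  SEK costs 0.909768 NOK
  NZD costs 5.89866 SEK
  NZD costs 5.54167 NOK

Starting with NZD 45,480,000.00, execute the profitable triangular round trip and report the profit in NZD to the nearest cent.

Profit: NZD 1,485,299.42

Profitable loop is NZD → NOK → SEK → NZD:
NZD 45,480,000.00 × 5.54167 = NOK 252,035,151.60
NOK 252,035,151.60 ÷ 0.909768 = SEK 277,032,333.08
SEK 277,032,333.08 ÷ 5.89866 = NZD 46,965,299.42
Profit = NZD 46,965,299.42 − NZD 45,480,000.00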